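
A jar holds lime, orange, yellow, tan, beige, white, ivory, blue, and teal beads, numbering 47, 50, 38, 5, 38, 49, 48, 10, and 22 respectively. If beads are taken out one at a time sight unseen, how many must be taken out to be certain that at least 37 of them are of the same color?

254

Treat the 9 colors as pigeonholes.
In the worst case we take at most 36 of each color, but all 5 tan, all 10 blue, and all 22 teal (fewer than 36), giving 36 + 36 + 36 + 5 + 36 + 36 + 36 + 10 + 22 = 253.
One more bead then forces some color to 37, so 253 + 1 = 254.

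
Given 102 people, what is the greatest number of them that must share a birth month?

If each of the 12 months of the year held at most 8, the total would be at most 12 × 8 = 96 < 102, a contradiction.
So at least one holds ⌈102/12⌉ = 9.

9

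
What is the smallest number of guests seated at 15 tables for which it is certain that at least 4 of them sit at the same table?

46

There are 15 tables acting as pigeonholes.
With 15 × 3 = 45 guests we could place exactly 3 in each, with no class reaching 4.
One more forces some class to hold 4, so 45 + 1 = 46.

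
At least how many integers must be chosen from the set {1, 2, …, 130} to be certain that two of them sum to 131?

66

Partition {1, …, 130} into 65 pairs: {1,130}, {2,129}, …, {65,66}.
Choosing 65 integers — say the integers 1 through 65 — takes one from each pair and avoids the property.
Choosing 66 forces two into the same pair by pigeonhole, and those sum to 131. So 66.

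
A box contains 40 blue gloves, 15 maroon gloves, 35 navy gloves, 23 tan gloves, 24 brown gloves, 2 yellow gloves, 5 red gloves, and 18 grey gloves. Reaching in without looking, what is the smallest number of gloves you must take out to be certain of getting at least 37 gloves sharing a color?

Treat the 8 colors as pigeonholes.
In the worst case we take at most 36 of each color, but all 15 maroon, all 35 navy, all 23 tan, all 24 brown, all 2 yellow, all 5 red, and all 18 grey (fewer than 36), giving 36 + 15 + 35 + 23 + 24 + 2 + 5 + 18 = 158.
One more glove then forces some color to 37, so 158 + 1 = 159.

159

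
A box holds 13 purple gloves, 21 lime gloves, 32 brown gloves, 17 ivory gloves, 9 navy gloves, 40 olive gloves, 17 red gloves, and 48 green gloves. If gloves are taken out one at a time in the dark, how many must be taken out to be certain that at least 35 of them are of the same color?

178

Treat the 8 colors as pigeonholes.
In the worst case we take at most 34 of each color, but all 13 purple, all 21 lime, all 32 brown, all 17 ivory, all 9 navy, and all 17 red (fewer than 34), giving 13 + 21 + 32 + 17 + 9 + 34 + 17 + 34 = 177.
One more glove then forces some color to 35, so 177 + 1 = 178.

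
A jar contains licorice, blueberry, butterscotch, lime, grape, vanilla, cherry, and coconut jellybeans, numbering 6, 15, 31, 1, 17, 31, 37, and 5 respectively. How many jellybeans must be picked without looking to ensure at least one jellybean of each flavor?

The hardest flavor to obtain is lime: we could draw every other jellybean first — 143 − 1 = 142 jellybeans — without a single lime one.
The next draw must be lime, so 142 + 1 = 143.

143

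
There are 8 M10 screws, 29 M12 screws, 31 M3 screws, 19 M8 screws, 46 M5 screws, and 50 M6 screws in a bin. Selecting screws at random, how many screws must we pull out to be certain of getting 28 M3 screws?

180

The worst case draws every non-M3 screw first: 8 + 29 + 19 + 46 + 50 = 152.
The next 28 draws are then forced to be M3, giving 152 + 28 = 180.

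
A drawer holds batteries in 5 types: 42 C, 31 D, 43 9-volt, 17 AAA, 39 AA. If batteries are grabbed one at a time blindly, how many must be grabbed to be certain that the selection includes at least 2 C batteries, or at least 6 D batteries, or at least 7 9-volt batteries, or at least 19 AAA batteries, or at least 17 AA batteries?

The worst case stops just short of every target: 1 C, 5 D, 6 9-volt, all 17 AAA, 16 AA — 1 + 5 + 6 + 17 + 16 = 45 batteries.
One more battery must push some type to its target, so 45 + 1 = 46.

46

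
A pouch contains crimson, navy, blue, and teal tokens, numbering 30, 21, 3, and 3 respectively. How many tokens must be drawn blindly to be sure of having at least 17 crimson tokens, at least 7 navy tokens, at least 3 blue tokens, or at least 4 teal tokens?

28

The worst case stops just short of every target: 16 crimson, 6 navy, 2 blue, 3 teal — 16 + 6 + 2 + 3 = 27 tokens.
One more token must push some color to its target, so 27 + 1 = 28.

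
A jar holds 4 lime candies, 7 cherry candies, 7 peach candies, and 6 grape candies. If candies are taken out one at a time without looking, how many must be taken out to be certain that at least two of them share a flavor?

5

Treat the 4 flavors as pigeonholes.
The worst case takes 1 candy of each flavor without reaching 2 of any: 4 × 1 = 4.
The next candy must bring some flavor to 2, so 4 + 1 = 5.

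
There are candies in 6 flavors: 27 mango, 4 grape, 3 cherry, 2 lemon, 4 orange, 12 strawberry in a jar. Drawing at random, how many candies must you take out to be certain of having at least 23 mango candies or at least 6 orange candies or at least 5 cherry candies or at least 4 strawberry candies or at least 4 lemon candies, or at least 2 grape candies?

Each of the 6 flavors has its own threshold; avoid all of them simultaneously.
The worst case stops just short of every target: 22 mango, 1 grape, all 3 cherry, all 2 lemon, all 4 orange, 3 strawberry — 22 + 1 + 3 + 2 + 4 + 3 = 35 candies.
One more candy must push some flavor to its target, so 35 + 1 = 36.

36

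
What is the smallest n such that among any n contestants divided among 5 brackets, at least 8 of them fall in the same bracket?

There are 5 brackets acting as pigeonholes.
With 5 × 7 = 35 contestants we could place exactly 7 in each, with no class reaching 8.
One more forces some class to hold 8, so 35 + 1 = 36.

36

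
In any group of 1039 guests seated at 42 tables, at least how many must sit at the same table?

If each of the 42 tables held at most 24, the total would be at most 42 × 24 = 1008 < 1039, a contradiction.
So at least one holds ⌈1039/42⌉ = 25.

25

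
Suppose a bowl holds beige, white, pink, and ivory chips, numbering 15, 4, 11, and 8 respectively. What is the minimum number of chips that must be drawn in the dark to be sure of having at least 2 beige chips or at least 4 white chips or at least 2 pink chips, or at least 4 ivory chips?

9

The worst case stops just short of every target: 1 beige, 3 white, 1 pink, 3 ivory — 1 + 3 + 1 + 3 = 8 chips.
One more chip must push some color to its target, so 8 + 1 = 9.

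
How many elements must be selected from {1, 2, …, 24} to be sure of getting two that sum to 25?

Partition {1, …, 24} into 12 pairs: {1,24}, {2,23}, …, {12,13}.
Choosing 12 integers — say the integers 1 through 12 — takes one from each pair and avoids the property.
Choosing 13 forces two into the same pair by pigeonhole, and those sum to 25. So 13.

13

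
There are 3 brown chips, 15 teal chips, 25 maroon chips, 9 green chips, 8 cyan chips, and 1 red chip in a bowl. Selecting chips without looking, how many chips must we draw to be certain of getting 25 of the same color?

61

In the worst case we take at most 24 of each color, but all 3 brown, all 15 teal, all 9 green, all 8 cyan, and all 1 red (fewer than 24), giving 3 + 15 + 24 + 9 + 8 + 1 = 60.
One more chip then forces some color to 25, so 60 + 1 = 61.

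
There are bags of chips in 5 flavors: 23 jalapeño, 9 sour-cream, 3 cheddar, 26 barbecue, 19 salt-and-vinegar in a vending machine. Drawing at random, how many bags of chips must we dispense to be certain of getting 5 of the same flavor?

20

Treat the 5 flavors as pigeonholes.
In the worst case we take at most 4 of each flavor, but all 3 cheddar (fewer than 4), giving 4 + 4 + 3 + 4 + 4 = 19.
One more bag of chips then forces some flavor to 5, so 19 + 1 = 20.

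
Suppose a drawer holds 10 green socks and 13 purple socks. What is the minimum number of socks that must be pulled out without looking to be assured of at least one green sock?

14

The worst case draws every non-green sock first: 13.
The next draw is then forced to be green, giving 13 + 1 = 14.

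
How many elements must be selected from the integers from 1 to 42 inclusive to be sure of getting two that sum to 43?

22

Partition {1, …, 42} into 21 pairs: {1,42}, {2,41}, …, {21,22}.
Choosing 21 integers — say the integers 1 through 21 — takes one from each pair and avoids the property.
Choosing 22 forces two into the same pair by pigeonhole, and those sum to 43. So 22.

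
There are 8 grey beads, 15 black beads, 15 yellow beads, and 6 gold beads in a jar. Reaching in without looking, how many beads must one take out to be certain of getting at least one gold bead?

The worst case draws every non-gold bead first: 8 + 15 + 15 = 38.
The next draw is then forced to be gold, giving 38 + 1 = 39.

39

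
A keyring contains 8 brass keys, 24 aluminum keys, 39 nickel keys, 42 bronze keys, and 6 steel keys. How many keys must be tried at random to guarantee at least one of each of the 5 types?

The hardest type to obtain is steel: we could draw every other key first — 119 − 6 = 113 keys — without a single steel one.
The next draw must be steel, so 113 + 1 = 114.

114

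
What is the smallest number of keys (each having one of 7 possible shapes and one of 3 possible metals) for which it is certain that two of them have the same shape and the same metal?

There are 7 × 3 = 21 (shape, metal) combinations acting as pigeonholes.
With 21 keys we could place one in each, avoiding any repeat.
One more forces some (shape, metal) pair to hold 2, so 21 + 1 = 22.

22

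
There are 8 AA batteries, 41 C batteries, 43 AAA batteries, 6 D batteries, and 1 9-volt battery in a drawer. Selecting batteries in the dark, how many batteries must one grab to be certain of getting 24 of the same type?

Treat the 5 types as pigeonholes.
In the worst case we take at most 23 of each type, but all 8 AA, all 6 D, and all 1 9-volt (fewer than 23), giving 8 + 23 + 23 + 6 + 1 = 61.
One more battery then forces some type to 24, so 61 + 1 = 62.

62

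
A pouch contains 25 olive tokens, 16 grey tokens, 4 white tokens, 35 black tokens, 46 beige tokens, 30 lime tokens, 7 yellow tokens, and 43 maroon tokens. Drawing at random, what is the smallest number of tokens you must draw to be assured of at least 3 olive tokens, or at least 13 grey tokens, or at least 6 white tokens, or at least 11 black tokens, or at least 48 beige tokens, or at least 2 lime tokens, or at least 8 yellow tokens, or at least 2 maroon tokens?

The worst case stops just short of every target: 2 olive, 12 grey, all 4 white, 10 black, all 46 beige, 1 lime, 7 yellow, 1 maroon — 2 + 12 + 4 + 10 + 46 + 1 + 7 + 1 = 83 tokens.
One more token must push some color to its target, so 83 + 1 = 84.

84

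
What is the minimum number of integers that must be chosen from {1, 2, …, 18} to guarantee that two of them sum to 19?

10

Partition {1, …, 18} into 9 pairs: {1,18}, {2,17}, …, {9,10}.
Choosing 9 integers — say the integers 1 through 9 — takes one from each pair and avoids the property.
Choosing 10 forces two into the same pair by pigeonhole, and those sum to 19. So 10.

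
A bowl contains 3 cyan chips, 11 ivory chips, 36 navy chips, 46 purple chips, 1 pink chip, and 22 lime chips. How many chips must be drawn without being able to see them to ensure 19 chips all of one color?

Treat the 6 colors as pigeonholes.
In the worst case we take at most 18 of each color, but all 3 cyan, all 11 ivory, and all 1 pink (fewer than 18), giving 3 + 11 + 18 + 18 + 1 + 18 = 69.
One more chip then forces some color to 19, so 69 + 1 = 70.

70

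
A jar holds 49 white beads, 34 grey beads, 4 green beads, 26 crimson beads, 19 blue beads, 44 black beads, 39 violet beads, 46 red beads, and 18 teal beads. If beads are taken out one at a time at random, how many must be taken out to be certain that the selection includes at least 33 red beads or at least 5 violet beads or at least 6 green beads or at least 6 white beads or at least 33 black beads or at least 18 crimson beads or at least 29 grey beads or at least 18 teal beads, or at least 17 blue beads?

Each of the 9 colors has its own threshold; avoid all of them simultaneously.
The worst case stops just short of every target: 5 white, 28 grey, all 4 green, 17 crimson, 16 blue, 32 black, 4 violet, 32 red, 17 teal — 5 + 28 + 4 + 17 + 16 + 32 + 4 + 32 + 17 = 155 beads.
One more bead must push some color to its target, so 155 + 1 = 156.

156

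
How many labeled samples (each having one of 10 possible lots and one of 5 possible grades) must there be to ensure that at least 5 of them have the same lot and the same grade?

201

There are 10 × 5 = 50 (lot, grade) combinations acting as pigeonholes.
With 50 × 4 = 200 labeled samples we could place exactly 4 in each, with no (lot, grade) pair reaching 5.
One more forces some (lot, grade) pair to hold 5, so 200 + 1 = 201.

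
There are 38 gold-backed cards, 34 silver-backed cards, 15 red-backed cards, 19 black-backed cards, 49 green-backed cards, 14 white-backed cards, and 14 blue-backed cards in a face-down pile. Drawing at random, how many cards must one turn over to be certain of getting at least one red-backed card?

To avoid red-backed cards as long as possible, exhaust the other 6 back colors first.
The worst case draws every non-red-backed card first: 38 + 34 + 19 + 49 + 14 + 14 = 168.
The next draw is then forced to be red-backed, giving 168 + 1 = 169.

169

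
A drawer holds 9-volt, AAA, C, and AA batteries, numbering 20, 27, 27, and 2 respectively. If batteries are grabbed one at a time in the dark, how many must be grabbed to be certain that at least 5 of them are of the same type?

Treat the 4 types as pigeonholes.
In the worst case we take at most 4 of each type, but all 2 AA (fewer than 4), giving 4 + 4 + 4 + 2 = 14.
One more battery then forces some type to 5, so 14 + 1 = 15.

15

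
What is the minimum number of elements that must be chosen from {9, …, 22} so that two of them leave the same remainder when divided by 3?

Group the integers by remainder mod 3; there are 3 residue classes, each nonempty in this range.
Choosing one from each class (3 integers) avoids any shared remainder.
One more choice must repeat a class, so two differ by a multiple of 3. Hence 3 + 1 = 4.

4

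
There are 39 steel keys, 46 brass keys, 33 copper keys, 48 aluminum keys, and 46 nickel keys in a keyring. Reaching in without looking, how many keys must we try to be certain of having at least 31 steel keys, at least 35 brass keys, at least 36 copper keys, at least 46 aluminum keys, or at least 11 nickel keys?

153

The worst case stops just short of every target: 30 steel, 34 brass, all 33 copper, 45 aluminum, 10 nickel — 30 + 34 + 33 + 45 + 10 = 152 keys.
One more key must push some type to its target, so 152 + 1 = 153.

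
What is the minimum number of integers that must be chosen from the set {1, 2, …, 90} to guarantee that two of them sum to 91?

46

Partition {1, …, 90} into 45 pairs: {1,90}, {2,89}, …, {45,46}.
Choosing 45 integers — say the integers 1 through 45 — takes one from each pair and avoids the property.
Choosing 46 forces two into the same pair by pigeonhole, and those sum to 91. So 46.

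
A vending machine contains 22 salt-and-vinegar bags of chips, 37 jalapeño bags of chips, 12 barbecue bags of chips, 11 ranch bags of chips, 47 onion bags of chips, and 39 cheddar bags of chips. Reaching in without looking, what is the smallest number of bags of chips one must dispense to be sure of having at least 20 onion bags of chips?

141

The worst case draws every non-onion bag of chips first: 22 + 37 + 12 + 11 + 39 = 121.
The next 20 draws are then forced to be onion, giving 121 + 20 = 141.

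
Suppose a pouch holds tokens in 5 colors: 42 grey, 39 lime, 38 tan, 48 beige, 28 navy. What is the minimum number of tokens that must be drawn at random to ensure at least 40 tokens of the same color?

184

Treat the 5 colors as pigeonholes.
In the worst case we take at most 39 of each color, but all 38 tan and all 28 navy (fewer than 39), giving 39 + 39 + 38 + 39 + 28 = 183.
One more token then forces some color to 40, so 183 + 1 = 184.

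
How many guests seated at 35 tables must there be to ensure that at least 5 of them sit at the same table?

141

There are 35 tables acting as pigeonholes.
With 35 × 4 = 140 guests we could place exactly 4 in each, with no class reaching 5.
One more forces some class to hold 5, so 140 + 1 = 141.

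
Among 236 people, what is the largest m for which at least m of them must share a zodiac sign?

20

There are 12 zodiac signs, which serve as the pigeonholes.
If each of the 12 zodiac signs held at most 19, the total would be at most 12 × 19 = 228 < 236, a contradiction.
So at least one holds ⌈236/12⌉ = 20.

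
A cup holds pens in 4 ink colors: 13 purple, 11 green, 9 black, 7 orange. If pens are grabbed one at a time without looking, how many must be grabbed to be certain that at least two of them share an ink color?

5

The worst case takes 1 pen of each ink color without reaching 2 of any: 4 × 1 = 4.
The next pen must bring some ink color to 2, so 4 + 1 = 5.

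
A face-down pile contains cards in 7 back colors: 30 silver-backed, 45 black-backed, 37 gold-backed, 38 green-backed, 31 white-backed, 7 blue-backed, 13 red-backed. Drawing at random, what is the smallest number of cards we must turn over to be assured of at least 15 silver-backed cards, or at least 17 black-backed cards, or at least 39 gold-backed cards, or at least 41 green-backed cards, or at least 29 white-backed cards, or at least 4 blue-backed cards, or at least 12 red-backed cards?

Each of the 7 back colors has its own threshold; avoid all of them simultaneously.
The worst case stops just short of every target: 14 silver-backed, 16 black-backed, all 37 gold-backed, all 38 green-backed, 28 white-backed, 3 blue-backed, 11 red-backed — 14 + 16 + 37 + 38 + 28 + 3 + 11 = 147 cards.
One more card must push some back color to its target, so 147 + 1 = 148.

148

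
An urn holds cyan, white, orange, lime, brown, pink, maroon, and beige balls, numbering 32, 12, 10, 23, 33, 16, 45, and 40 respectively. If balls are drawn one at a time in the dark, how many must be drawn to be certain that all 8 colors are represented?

The hardest color to obtain is orange: we could draw every other ball first — 211 − 10 = 201 balls — without a single orange one.
The next draw must be orange, so 201 + 1 = 202.

202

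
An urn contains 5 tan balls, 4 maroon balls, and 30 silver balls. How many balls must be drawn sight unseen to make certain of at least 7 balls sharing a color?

Treat the 3 colors as pigeonholes.
In the worst case we take at most 6 of each color, but all 5 tan and all 4 maroon (fewer than 6), giving 5 + 4 + 6 = 15.
One more ball then forces some color to 7, so 15 + 1 = 16.

16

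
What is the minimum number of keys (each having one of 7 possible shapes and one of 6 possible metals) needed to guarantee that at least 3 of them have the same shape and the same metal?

85

There are 7 × 6 = 42 (shape, metal) combinations acting as pigeonholes.
With 42 × 2 = 84 keys we could place exactly 2 in each, with no (shape, metal) pair reaching 3.
One more forces some (shape, metal) pair to hold 3, so 84 + 1 = 85.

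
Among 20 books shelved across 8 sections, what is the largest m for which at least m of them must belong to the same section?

If each of the 8 sections held at most 2, the total would be at most 8 × 2 = 16 < 20, a contradiction.
So at least one holds ⌈20/8⌉ = 3.

3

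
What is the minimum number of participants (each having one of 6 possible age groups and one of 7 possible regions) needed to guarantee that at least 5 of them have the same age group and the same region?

169

There are 6 × 7 = 42 (age group, region) combinations acting as pigeonholes.
With 42 × 4 = 168 participants we could place exactly 4 in each, with no (age group, region) pair reaching 5.
One more forces some (age group, region) pair to hold 5, so 168 + 1 = 169.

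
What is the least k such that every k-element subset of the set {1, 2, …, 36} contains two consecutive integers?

19

Partition {1, …, 36} into 18 pairs: {1,2}, {3,4}, …, {35,36}.
Choosing 18 integers — say the 18 even numbers 2, 4, …, 36 — takes one from each pair and avoids the property.
Choosing 19 forces two into the same pair by pigeonhole, and those are consecutive. So 19.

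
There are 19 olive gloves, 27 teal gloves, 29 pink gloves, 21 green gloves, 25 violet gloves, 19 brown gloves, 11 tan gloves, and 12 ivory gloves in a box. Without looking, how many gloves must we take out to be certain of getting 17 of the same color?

In the worst case we take at most 16 of each color, but all 11 tan and all 12 ivory (fewer than 16), giving 16 + 16 + 16 + 16 + 16 + 16 + 11 + 12 = 119.
One more glove then forces some color to 17, so 119 + 1 = 120.

120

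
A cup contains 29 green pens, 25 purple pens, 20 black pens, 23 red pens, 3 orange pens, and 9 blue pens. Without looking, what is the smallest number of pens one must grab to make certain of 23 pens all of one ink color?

Treat the 6 ink colors as pigeonholes.
In the worst case we take at most 22 of each ink color, but all 20 black, all 3 orange, and all 9 blue (fewer than 22), giving 22 + 22 + 20 + 22 + 3 + 9 = 98.
One more pen then forces some ink color to 23, so 98 + 1 = 99.

99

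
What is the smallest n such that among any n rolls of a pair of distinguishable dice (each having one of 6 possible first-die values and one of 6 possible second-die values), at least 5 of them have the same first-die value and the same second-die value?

There are 6 × 6 = 36 (first-die value, second-die value) combinations acting as pigeonholes.
With 36 × 4 = 144 rolls of a pair of distinguishable dice we could place exactly 4 in each, with no (first-die value, second-die value) pair reaching 5.
One more forces some (first-die value, second-die value) pair to hold 5, so 144 + 1 = 145.

145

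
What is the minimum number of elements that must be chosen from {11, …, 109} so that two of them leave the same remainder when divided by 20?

Group the integers by remainder mod 20; there are 20 residue classes, each nonempty in this range.
Choosing one from each class (20 integers) avoids any shared remainder.
One more choice must repeat a class, so two differ by a multiple of 20. Hence 20 + 1 = 21.

21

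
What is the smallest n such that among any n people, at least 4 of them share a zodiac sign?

There are 12 zodiac signs acting as pigeonholes.
With 12 × 3 = 36 people we could place exactly 3 in each, with no class reaching 4.
One more forces some class to hold 4, so 36 + 1 = 37.

37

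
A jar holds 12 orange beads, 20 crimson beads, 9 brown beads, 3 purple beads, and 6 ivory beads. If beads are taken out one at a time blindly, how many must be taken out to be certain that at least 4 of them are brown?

The worst case draws every non-brown bead first: 12 + 20 + 3 + 6 = 41.
The next 4 draws are then forced to be brown, giving 41 + 4 = 45.

45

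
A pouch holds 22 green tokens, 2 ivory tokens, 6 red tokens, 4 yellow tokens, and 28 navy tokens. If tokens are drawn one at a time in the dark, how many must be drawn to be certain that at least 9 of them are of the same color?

29

In the worst case we take at most 8 of each color, but all 2 ivory, all 6 red, and all 4 yellow (fewer than 8), giving 8 + 2 + 6 + 4 + 8 = 28.
One more token then forces some color to 9, so 28 + 1 = 29.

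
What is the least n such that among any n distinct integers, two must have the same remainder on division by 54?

Two integers differ by a multiple of 54 exactly when they share a remainder mod 54.
There are 54 residue classes mod 54, so 54 integers can all lie in distinct classes.
One more integer must repeat a residue, giving a difference divisible by 54. So n = 54 + 1 = 55.

55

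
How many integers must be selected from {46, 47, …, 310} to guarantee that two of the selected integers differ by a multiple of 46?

47

Group the integers by remainder mod 46; there are 46 residue classes, each nonempty in this range.
Choosing one from each class (46 integers) avoids any shared remainder.
One more choice must repeat a class, so two differ by a multiple of 46. Hence 46 + 1 = 47.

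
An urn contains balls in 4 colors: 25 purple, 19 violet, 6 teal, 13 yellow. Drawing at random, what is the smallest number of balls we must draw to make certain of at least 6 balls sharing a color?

Treat the 4 colors as pigeonholes.
The worst case takes 5 balls of each color without reaching 6 of any: 4 × 5 = 20.
The next ball must bring some color to 6, so 20 + 1 = 21.

21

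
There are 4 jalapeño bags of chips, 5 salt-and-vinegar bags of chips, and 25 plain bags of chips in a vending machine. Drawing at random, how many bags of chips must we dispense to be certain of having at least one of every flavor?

31

The hardest flavor to obtain is jalapeño: we could draw every other bag of chips first — 34 − 4 = 30 bags of chips — without a single jalapeño one.
The next draw must be jalapeño, so 30 + 1 = 31.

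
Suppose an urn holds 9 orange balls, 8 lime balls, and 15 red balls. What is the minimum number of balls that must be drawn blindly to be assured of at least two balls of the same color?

4

Treat the 3 colors as pigeonholes.
The worst case takes 1 ball of each color without reaching 2 of any: 3 × 1 = 3.
The next ball must bring some color to 2, so 3 + 1 = 4.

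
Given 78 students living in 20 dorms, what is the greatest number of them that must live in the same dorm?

4

The 78 students fall into 20 dorms.
If each of the 20 dorms held at most 3, the total would be at most 20 × 3 = 60 < 78, a contradiction.
So at least one holds ⌈78/20⌉ = 4.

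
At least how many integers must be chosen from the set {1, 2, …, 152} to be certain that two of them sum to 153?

Partition {1, …, 152} into 76 pairs: {1,152}, {2,151}, …, {76,77}.
Choosing 76 integers — say the integers 1 through 76 — takes one from each pair and avoids the property.
Choosing 77 forces two into the same pair by pigeonhole, and those sum to 153. So 77.

77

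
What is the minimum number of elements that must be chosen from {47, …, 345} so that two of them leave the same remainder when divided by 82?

83

Group the integers by remainder mod 82; there are 82 residue classes, each nonempty in this range.
Choosing one from each class (82 integers) avoids any shared remainder.
One more choice must repeat a class, so two differ by a multiple of 82. Hence 82 + 1 = 83.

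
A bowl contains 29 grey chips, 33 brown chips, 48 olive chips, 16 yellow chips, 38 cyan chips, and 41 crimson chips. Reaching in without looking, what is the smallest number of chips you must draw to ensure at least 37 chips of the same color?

187

Treat the 6 colors as pigeonholes.
In the worst case we take at most 36 of each color, but all 29 grey, all 33 brown, and all 16 yellow (fewer than 36), giving 29 + 33 + 36 + 16 + 36 + 36 = 186.
One more chip then forces some color to 37, so 186 + 1 = 187.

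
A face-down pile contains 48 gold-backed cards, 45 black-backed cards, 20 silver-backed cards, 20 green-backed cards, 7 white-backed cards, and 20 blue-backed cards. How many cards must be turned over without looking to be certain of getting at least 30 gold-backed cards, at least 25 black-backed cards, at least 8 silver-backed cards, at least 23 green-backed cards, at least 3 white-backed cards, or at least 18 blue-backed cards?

The worst case stops just short of every target: 29 gold-backed, 24 black-backed, 7 silver-backed, all 20 green-backed, 2 white-backed, 17 blue-backed — 29 + 24 + 7 + 20 + 2 + 17 = 99 cards.
One more card must push some back color to its target, so 99 + 1 = 100.

100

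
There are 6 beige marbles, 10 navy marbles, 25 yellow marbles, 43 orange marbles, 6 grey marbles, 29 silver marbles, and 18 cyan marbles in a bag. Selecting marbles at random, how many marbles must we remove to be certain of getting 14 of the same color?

75

Treat the 7 colors as pigeonholes.
In the worst case we take at most 13 of each color, but all 6 beige, all 10 navy, and all 6 grey (fewer than 13), giving 6 + 10 + 13 + 13 + 6 + 13 + 13 = 74.
One more marble then forces some color to 14, so 74 + 1 = 75.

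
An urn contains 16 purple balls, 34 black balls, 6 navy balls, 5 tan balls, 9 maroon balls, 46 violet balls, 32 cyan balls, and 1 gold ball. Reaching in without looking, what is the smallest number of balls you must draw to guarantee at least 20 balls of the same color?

95

In the worst case we take at most 19 of each color, but all 16 purple, all 6 navy, all 5 tan, all 9 maroon, and all 1 gold (fewer than 19), giving 16 + 19 + 6 + 5 + 9 + 19 + 19 + 1 = 94.
One more ball then forces some color to 20, so 94 + 1 = 95.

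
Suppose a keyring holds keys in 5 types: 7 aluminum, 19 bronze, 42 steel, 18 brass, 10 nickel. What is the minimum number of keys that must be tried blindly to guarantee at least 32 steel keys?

The worst case draws every non-steel key first: 7 + 19 + 18 + 10 = 54.
The next 32 draws are then forced to be steel, giving 54 + 32 = 86.

86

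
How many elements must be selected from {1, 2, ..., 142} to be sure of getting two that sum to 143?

72

Partition {1, …, 142} into 71 pairs: {1,142}, {2,141}, …, {71,72}.
Choosing 71 integers — say the integers 1 through 71 — takes one from each pair and avoids the property.
Choosing 72 forces two into the same pair by pigeonhole, and those sum to 143. So 72.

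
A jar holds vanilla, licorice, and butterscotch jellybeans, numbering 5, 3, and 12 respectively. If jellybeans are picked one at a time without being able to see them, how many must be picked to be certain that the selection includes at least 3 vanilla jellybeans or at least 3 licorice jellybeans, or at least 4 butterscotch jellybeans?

8

The worst case stops just short of every target: 2 vanilla, 2 licorice, 3 butterscotch — 2 + 2 + 3 = 7 jellybeans.
One more jellybean must push some flavor to its target, so 7 + 1 = 8.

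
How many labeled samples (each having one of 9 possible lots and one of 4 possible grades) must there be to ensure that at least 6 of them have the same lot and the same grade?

181

There are 9 × 4 = 36 (lot, grade) combinations acting as pigeonholes.
With 36 × 5 = 180 labeled samples we could place exactly 5 in each, with no (lot, grade) pair reaching 6.
One more forces some (lot, grade) pair to hold 6, so 180 + 1 = 181.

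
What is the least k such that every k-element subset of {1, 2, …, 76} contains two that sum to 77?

39

Partition {1, …, 76} into 38 pairs: {1,76}, {2,75}, …, {38,39}.
Choosing 38 integers — say the integers 1 through 38 — takes one from each pair and avoids the property.
Choosing 39 forces two into the same pair by pigeonhole, and those sum to 77. So 39.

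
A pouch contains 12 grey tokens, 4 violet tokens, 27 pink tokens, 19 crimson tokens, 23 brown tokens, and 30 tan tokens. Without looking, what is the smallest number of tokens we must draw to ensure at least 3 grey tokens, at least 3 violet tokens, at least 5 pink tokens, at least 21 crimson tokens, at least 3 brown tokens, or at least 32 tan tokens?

60

Each of the 6 colors has its own threshold; avoid all of them simultaneously.
The worst case stops just short of every target: 2 grey, 2 violet, 4 pink, all 19 crimson, 2 brown, all 30 tan — 2 + 2 + 4 + 19 + 2 + 30 = 59 tokens.
One more token must push some color to its target, so 59 + 1 = 60.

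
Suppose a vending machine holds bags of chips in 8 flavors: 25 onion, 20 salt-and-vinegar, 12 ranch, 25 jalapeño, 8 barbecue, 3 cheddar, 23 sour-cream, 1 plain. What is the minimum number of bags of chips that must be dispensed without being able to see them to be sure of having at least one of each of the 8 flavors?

117

The hardest flavor to obtain is plain: we could draw every other bag of chips first — 117 − 1 = 116 bags of chips — without a single plain one.
The next draw must be plain, so 116 + 1 = 117.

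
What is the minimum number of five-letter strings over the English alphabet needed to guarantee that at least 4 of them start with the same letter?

79

There are 26 possible first letters acting as pigeonholes.
With 26 × 3 = 78 five-letter strings over the English alphabet we could place exactly 3 in each, with no class reaching 4.
One more forces some class to hold 4, so 78 + 1 = 79.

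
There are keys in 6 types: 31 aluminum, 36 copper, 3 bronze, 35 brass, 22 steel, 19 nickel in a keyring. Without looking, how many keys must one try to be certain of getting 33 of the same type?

140

In the worst case we take at most 32 of each type, but all 31 aluminum, all 3 bronze, all 22 steel, and all 19 nickel (fewer than 32), giving 31 + 32 + 3 + 32 + 22 + 19 = 139.
One more key then forces some type to 33, so 139 + 1 = 140.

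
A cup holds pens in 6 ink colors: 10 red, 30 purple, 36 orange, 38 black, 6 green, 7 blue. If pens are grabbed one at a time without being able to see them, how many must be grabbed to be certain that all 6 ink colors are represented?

The hardest ink color to obtain is green: we could draw every other pen first — 127 − 6 = 121 pens — without a single green one.
The next draw must be green, so 121 + 1 = 122.

122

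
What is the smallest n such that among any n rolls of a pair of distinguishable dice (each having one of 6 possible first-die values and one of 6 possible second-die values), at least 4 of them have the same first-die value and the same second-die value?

109

There are 6 × 6 = 36 (first-die value, second-die value) combinations acting as pigeonholes.
With 36 × 3 = 108 rolls of a pair of distinguishable dice we could place exactly 3 in each, with no (first-die value, second-die value) pair reaching 4.
One more forces some (first-die value, second-die value) pair to hold 4, so 108 + 1 = 109.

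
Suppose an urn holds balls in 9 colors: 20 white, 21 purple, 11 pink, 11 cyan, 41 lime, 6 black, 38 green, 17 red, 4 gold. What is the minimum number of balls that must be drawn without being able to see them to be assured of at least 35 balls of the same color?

In the worst case we take at most 34 of each color, but all 20 white, all 21 purple, all 11 pink, all 11 cyan, all 6 black, all 17 red, and all 4 gold (fewer than 34), giving 20 + 21 + 11 + 11 + 34 + 6 + 34 + 17 + 4 = 158.
One more ball then forces some color to 35, so 158 + 1 = 159.

159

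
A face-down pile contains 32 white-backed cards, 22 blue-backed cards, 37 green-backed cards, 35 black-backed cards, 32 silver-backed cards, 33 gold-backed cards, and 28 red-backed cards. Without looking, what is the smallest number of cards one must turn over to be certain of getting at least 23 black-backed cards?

To avoid black-backed cards as long as possible, exhaust the other 6 back colors first.
The worst case draws every non-black-backed card first: 32 + 22 + 37 + 32 + 33 + 28 = 184.
The next 23 draws are then forced to be black-backed, giving 184 + 23 = 207.

207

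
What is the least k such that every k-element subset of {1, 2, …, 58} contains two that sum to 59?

30

Partition {1, …, 58} into 29 pairs: {1,58}, {2,57}, …, {29,30}.
Choosing 29 integers — say the integers 1 through 29 — takes one from each pair and avoids the property.
Choosing 30 forces two into the same pair by pigeonhole, and those sum to 59. So 30.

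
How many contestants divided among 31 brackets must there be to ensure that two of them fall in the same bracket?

There are 31 brackets acting as pigeonholes.
With 31 contestants we could place one in each, avoiding any repeat.
One more forces some class to hold 2, so 31 + 1 = 32.

32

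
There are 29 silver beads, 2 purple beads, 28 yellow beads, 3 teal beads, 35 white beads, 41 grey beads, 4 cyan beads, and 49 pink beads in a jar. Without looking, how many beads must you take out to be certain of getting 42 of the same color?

Treat the 8 colors as pigeonholes.
In the worst case we take at most 41 of each color, but all 29 silver, all 2 purple, all 28 yellow, all 3 teal, all 35 white, and all 4 cyan (fewer than 41), giving 29 + 2 + 28 + 3 + 35 + 41 + 4 + 41 = 183.
One more bead then forces some color to 42, so 183 + 1 = 184.

184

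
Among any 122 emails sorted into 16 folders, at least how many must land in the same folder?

The 122 emails fall into 16 folders.
If each of the 16 folders held at most 7, the total would be at most 16 × 7 = 112 < 122, a contradiction.
So at least one holds ⌈122/16⌉ = 8.

8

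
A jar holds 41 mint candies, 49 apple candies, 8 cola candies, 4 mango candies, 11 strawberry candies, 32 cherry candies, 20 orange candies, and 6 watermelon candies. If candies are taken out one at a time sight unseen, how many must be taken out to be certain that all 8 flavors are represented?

The hardest flavor to obtain is mango: we could draw every other candy first — 171 − 4 = 167 candies — without a single mango one.
The next draw must be mango, so 167 + 1 = 168.

168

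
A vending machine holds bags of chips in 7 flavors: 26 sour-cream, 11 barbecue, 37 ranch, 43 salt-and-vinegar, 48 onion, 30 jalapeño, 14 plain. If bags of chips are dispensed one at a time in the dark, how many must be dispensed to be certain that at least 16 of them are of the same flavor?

101

Treat the 7 flavors as pigeonholes.
In the worst case we take at most 15 of each flavor, but all 11 barbecue and all 14 plain (fewer than 15), giving 15 + 11 + 15 + 15 + 15 + 15 + 14 = 100.
One more bag of chips then forces some flavor to 16, so 100 + 1 = 101.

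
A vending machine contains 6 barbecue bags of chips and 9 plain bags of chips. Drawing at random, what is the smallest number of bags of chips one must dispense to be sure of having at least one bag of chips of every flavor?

10

The hardest flavor to obtain is barbecue: we could draw every other bag of chips first — 15 − 6 = 9 bags of chips — without a single barbecue one.
The next draw must be barbecue, so 9 + 1 = 10.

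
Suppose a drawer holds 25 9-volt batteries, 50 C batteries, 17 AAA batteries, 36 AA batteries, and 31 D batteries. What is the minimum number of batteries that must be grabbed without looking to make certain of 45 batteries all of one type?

Treat the 5 types as pigeonholes.
In the worst case we take at most 44 of each type, but all 25 9-volt, all 17 AAA, all 36 AA, and all 31 D (fewer than 44), giving 25 + 44 + 17 + 36 + 31 = 153.
One more battery then forces some type to 45, so 153 + 1 = 154.

154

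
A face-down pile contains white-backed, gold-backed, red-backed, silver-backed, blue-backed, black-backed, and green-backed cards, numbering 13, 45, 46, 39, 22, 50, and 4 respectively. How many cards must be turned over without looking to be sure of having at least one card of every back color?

216

The hardest back color to obtain is green-backed: we could draw every other card first — 219 − 4 = 215 cards — without a single green-backed one.
The next draw must be green-backed, so 215 + 1 = 216.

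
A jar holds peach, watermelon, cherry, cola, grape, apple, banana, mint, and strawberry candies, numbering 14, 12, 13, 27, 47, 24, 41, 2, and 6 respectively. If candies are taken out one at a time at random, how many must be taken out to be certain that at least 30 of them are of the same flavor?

157

Treat the 9 flavors as pigeonholes.
In the worst case we take at most 29 of each flavor, but all 14 peach, all 12 watermelon, all 13 cherry, all 27 cola, all 24 apple, all 2 mint, and all 6 strawberry (fewer than 29), giving 14 + 12 + 13 + 27 + 29 + 24 + 29 + 2 + 6 = 156.
One more candy then forces some flavor to 30, so 156 + 1 = 157.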